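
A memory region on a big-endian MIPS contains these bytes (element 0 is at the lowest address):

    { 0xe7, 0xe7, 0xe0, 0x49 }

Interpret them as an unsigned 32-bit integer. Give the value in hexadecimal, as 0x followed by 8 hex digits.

In big-endian order the high byte comes first in memory.
The bytes are already most-significant first: 0xE7E7E049.

0xE7E7E049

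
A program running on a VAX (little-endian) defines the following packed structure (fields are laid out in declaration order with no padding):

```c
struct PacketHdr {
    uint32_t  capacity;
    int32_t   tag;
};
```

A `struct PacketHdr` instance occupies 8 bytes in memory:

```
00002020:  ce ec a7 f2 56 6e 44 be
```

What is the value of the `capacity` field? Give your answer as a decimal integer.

`capacity` is the first field, at byte offset 0, occupying 4 bytes.
Bytes at offsets 0..3: CE EC A7 F2.
Little-endian stores the least-significant byte at the lowest address.
Reassemble most-significant byte first: F2 A7 EC CE → 0xF2A7ECCE.
0xF2A7ECCE = 4071091406.

4071091406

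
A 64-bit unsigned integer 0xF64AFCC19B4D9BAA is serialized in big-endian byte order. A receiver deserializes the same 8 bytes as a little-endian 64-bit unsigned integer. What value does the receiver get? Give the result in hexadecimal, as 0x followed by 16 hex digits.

Stored big-endian, the bytes at ascending addresses are F6 4A FC C1 9B 4D 9B AA.
Read back as little-endian, the first byte is least significant, giving 0xAA9B4D9BC1FC4AF6.

0xAA9B4D9BC1FC4AF6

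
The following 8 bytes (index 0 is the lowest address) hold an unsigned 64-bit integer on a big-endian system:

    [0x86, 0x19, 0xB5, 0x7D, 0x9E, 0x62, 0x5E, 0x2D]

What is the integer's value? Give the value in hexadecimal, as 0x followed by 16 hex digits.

0x8619B57D9E625E2D

Big-endian: lowest address holds the most-significant byte.
The bytes are already most-significant first: 0x8619B57D9E625E2D.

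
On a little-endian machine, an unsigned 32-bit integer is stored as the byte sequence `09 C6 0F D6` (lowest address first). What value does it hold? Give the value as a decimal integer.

Little-endian stores the least-significant byte at the lowest address.
Reassemble most-significant byte first: D6 0F C6 09 → 0xD60FC609.
0xD60FC609 = 3591357961.

3591357961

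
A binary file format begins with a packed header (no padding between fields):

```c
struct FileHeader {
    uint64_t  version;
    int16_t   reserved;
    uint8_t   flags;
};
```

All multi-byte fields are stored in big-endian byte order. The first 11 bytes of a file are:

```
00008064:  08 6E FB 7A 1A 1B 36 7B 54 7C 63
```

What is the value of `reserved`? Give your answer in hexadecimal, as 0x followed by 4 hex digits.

0x547C

`reserved` follows `version` (8 bytes), so it starts at byte offset 8 and occupies 2 bytes.
Bytes at offsets 8..9: 54 7C.
In big-endian order the high byte comes first in memory.
The bytes are already most-significant first: 0x547C.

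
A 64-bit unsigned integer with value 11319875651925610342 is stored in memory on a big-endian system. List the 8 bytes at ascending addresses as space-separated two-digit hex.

9D 18 46 EE 1E 9E 8F 66

11319875651925610342 in hexadecimal, padded to 64 bits, is 0x9D1846EE1E9E8F66.
Split into bytes (most-significant first): 9D 18 46 EE 1E 9E 8F 66.
In big-endian order the high byte comes first in memory.
So the memory order matches the most-significant-first order: 9D 18 46 EE 1E 9E 8F 66.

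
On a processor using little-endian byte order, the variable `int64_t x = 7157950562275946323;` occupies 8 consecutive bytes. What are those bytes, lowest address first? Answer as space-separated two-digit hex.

53 EF 43 A8 1C 26 56 63

7157950562275946323 in hexadecimal, padded to 64 bits, is 0x6356261CA843EF53.
Split into bytes (most-significant first): 63 56 26 1C A8 43 EF 53.
In little-endian order the low byte comes first in memory.
So at ascending addresses the bytes are 53 EF 43 A8 1C 26 56 63.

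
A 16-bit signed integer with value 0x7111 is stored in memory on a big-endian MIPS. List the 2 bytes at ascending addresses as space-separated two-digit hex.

Split into bytes (most-significant first): 71 11.
Big-endian stores the most-significant byte at the lowest address.
So the memory order matches the most-significant-first order: 71 11.

71 11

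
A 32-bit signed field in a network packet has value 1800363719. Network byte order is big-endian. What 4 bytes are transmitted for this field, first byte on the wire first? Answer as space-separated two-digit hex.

6B 4F 5E C7

1800363719 in hexadecimal, padded to 32 bits, is 0x6B4F5EC7.
Split into bytes (most-significant first): 6B 4F 5E C7.
Big-endian: lowest address holds the most-significant byte.
So the memory order matches the most-significant-first order: 6B 4F 5E C7.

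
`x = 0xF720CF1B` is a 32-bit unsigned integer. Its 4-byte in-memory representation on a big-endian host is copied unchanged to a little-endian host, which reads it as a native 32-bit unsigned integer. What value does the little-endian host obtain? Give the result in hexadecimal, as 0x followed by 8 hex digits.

0x1BCF20F7

Stored big-endian, the bytes at ascending addresses are F7 20 CF 1B.
Read back as little-endian, the first byte is least significant, giving 0x1BCF20F7.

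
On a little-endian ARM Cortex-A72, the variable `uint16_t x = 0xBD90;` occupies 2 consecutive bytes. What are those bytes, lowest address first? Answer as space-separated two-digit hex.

Split into bytes (most-significant first): BD 90.
Little-endian: lowest address holds the least-significant byte.
So at ascending addresses the bytes are 90 BD.

90 BD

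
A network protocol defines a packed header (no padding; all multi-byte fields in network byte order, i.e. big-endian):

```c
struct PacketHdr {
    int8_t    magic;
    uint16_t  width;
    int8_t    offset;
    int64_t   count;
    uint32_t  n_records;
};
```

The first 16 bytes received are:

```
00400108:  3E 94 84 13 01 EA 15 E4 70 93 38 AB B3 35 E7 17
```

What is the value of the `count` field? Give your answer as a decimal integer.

137946809473644715

`count` follows `magic` (1 B), `width` (2 B), `offset` (1 B), so it starts at offset 1 + 2 + 1 = 4 and occupies 8 bytes.
Bytes at offsets 4..11: 01 EA 15 E4 70 93 38 AB.
Big-endian: lowest address holds the most-significant byte.
The bytes are already most-significant first: 0x01EA15E4709338AB.
0x01EA15E4709338AB = 137946809473644715.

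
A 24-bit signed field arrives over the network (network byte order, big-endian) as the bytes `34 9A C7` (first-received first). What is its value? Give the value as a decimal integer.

3447495

Big-endian stores the most-significant byte at the lowest address.
The bytes are already most-significant first: 0x349AC7.
0x349AC7 = 3447495.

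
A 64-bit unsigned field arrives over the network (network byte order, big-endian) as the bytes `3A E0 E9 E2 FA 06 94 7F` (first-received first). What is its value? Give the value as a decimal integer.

Big-endian stores the most-significant byte at the lowest address.
The bytes are already most-significant first: 0x3AE0E9E2FA06947F.
0x3AE0E9E2FA06947F = 4242648010049623167.

4242648010049623167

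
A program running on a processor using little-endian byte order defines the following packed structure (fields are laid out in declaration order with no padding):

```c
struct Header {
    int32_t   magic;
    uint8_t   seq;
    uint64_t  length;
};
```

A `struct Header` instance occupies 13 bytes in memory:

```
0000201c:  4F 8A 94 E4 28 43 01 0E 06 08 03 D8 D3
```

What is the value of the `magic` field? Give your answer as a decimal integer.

`magic` is the first field, at byte offset 0, occupying 4 bytes.
Bytes at offsets 0..3: 4F 8A 94 E4.
In little-endian order the low byte comes first in memory.
Reassemble most-significant byte first: E4 94 8A 4F → 0xE4948A4F.
Top bit is set, so as a signed 32-bit value this is 0xE4948A4F − 2^32 = -460027313.

-460027313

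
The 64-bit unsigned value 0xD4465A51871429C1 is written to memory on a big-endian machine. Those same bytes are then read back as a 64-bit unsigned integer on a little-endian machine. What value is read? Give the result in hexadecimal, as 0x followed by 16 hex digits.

Stored big-endian, the bytes at ascending addresses are D4 46 5A 51 87 14 29 C1.
Read back as little-endian, the first byte is least significant, giving 0xC1291487515A46D4.

0xC1291487515A46D4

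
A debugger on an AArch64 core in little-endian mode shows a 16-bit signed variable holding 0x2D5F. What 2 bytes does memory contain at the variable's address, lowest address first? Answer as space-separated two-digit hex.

5F 2D

Split into bytes (most-significant first): 2D 5F.
Little-endian: lowest address holds the least-significant byte.
So at ascending addresses the bytes are 5F 2D.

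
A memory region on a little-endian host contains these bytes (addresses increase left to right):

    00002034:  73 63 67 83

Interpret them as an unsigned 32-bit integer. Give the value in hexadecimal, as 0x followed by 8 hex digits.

In little-endian order the low byte comes first in memory.
Reassemble most-significant byte first: 83 67 63 73 → 0x83676373.

0x83676373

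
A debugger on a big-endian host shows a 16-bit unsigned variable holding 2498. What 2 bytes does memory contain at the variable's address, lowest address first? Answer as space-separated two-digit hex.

2498 in hexadecimal, padded to 16 bits, is 0x09C2.
Split into bytes (most-significant first): 09 C2.
Big-endian stores the most-significant byte at the lowest address.
So the memory order matches the most-significant-first order: 09 C2.

09 C2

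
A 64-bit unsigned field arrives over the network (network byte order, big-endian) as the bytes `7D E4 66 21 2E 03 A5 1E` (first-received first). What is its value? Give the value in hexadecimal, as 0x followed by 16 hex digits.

0x7DE466212E03A51E

In big-endian order the high byte comes first in memory.
The bytes are already most-significant first: 0x7DE466212E03A51E.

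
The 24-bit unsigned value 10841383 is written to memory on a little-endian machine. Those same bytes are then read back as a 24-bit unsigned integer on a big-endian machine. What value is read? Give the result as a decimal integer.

2583973

10841383 in 24-bit hexadecimal is 0xA56D27.
Stored little-endian, the bytes at ascending addresses are 27 6D A5.
Read back as big-endian, the last byte is least significant, giving 0x276DA5.
0x276DA5 = 2583973.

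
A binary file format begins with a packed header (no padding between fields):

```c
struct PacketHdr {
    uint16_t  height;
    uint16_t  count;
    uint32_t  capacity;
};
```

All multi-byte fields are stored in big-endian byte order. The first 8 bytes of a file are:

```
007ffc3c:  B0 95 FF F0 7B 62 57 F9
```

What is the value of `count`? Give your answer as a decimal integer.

`count` follows `height` (2 bytes), so it starts at byte offset 2 and occupies 2 bytes.
Bytes at offsets 2..3: FF F0.
In big-endian order the high byte comes first in memory.
The bytes are already most-significant first: 0xFFF0.
0xFFF0 = 65520.

65520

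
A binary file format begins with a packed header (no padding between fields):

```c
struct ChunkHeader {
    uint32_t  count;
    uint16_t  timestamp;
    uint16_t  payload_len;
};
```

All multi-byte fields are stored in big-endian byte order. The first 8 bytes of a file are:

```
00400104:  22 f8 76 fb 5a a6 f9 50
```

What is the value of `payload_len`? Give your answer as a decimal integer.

63824

`payload_len` follows `count` (4 B), `timestamp` (2 B), so it starts at offset 4 + 2 = 6 and occupies 2 bytes.
Bytes at offsets 6..7: F9 50.
In big-endian order the high byte comes first in memory.
The bytes are already most-significant first: 0xF950.
0xF950 = 63824.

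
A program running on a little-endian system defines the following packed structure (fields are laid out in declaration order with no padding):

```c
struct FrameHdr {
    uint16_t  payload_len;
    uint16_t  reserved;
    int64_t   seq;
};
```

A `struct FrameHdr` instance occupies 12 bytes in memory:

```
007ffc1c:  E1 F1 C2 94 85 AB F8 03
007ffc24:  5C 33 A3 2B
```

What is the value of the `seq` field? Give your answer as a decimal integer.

`seq` follows `payload_len` (2 B), `reserved` (2 B), so it starts at offset 2 + 2 = 4 and occupies 8 bytes.
Bytes at offsets 4..11: 85 AB F8 03 5C 33 A3 2B.
Little-endian stores the least-significant byte at the lowest address.
Reassemble most-significant byte first: 2B A3 33 5C 03 F8 AB 85 → 0x2BA3335C03F8AB85.
0x2BA3335C03F8AB85 = 3144413435131374469.

3144413435131374469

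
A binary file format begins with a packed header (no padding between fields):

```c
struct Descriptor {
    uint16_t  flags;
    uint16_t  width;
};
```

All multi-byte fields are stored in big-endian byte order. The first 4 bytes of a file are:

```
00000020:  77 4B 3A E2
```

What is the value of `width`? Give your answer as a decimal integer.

15074

`width` follows `flags` (2 bytes), so it starts at byte offset 2 and occupies 2 bytes.
Bytes at offsets 2..3: 3A E2.
Big-endian stores the most-significant byte at the lowest address.
The bytes are already most-significant first: 0x3AE2.
0x3AE2 = 15074.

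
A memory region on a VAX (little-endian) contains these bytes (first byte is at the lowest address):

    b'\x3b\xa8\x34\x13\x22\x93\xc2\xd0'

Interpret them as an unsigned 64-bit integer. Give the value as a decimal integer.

15042747479931267131

Little-endian stores the least-significant byte at the lowest address.
Reassemble most-significant byte first: D0 C2 93 22 13 34 A8 3B → 0xD0C293221334A83B.
0xD0C293221334A83B = 15042747479931267131.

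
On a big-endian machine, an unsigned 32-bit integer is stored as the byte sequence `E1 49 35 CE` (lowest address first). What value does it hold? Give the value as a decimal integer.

Big-endian: lowest address holds the most-significant byte.
The bytes are already most-significant first: 0xE14935CE.
0xE14935CE = 3779671502.

3779671502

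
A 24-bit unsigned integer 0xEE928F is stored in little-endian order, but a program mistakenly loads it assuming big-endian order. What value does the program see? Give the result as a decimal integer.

Stored little-endian, the bytes at ascending addresses are 8F 92 EE.
Read back as big-endian, the last byte is least significant, giving 0x8F92EE.
0x8F92EE = 9409262.

9409262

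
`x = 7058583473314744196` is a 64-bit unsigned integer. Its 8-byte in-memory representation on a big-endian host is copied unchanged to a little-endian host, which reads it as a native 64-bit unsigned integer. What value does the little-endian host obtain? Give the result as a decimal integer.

7058583473314744196 in 64-bit hexadecimal is 0x61F52045605E4784.
Stored big-endian, the bytes at ascending addresses are 61 F5 20 45 60 5E 47 84.
Read back as little-endian, the first byte is least significant, giving 0x84475E604520F561.
0x84475E604520F561 = 9531690903922603361.

9531690903922603361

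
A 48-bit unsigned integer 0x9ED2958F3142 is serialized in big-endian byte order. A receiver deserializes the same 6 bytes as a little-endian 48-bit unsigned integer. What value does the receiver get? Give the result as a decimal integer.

Stored big-endian, the bytes at ascending addresses are 9E D2 95 8F 31 42.
Read back as little-endian, the first byte is least significant, giving 0x42318F95D29E.
0x42318F95D29E = 72780629791390.

72780629791390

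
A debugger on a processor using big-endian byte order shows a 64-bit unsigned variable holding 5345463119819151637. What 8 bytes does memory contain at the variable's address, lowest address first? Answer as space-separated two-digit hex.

4A 2E E6 62 D0 C5 99 15

5345463119819151637 in hexadecimal, padded to 64 bits, is 0x4A2EE662D0C59915.
Split into bytes (most-significant first): 4A 2E E6 62 D0 C5 99 15.
Big-endian: lowest address holds the most-significant byte.
So the memory order matches the most-significant-first order: 4A 2E E6 62 D0 C5 99 15.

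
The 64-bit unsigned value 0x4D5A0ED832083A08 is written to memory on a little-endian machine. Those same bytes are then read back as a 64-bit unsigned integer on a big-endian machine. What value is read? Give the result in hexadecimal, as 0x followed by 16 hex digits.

0x083A0832D80E5A4D

Stored little-endian, the bytes at ascending addresses are 08 3A 08 32 D8 0E 5A 4D.
Read back as big-endian, the last byte is least significant, giving 0x083A0832D80E5A4D.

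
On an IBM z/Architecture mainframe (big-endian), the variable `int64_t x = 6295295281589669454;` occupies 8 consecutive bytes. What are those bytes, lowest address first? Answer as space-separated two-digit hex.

57 5D 61 B4 67 58 4E 4E

6295295281589669454 in hexadecimal, padded to 64 bits, is 0x575D61B467584E4E.
Split into bytes (most-significant first): 57 5D 61 B4 67 58 4E 4E.
Big-endian: lowest address holds the most-significant byte.
So the memory order matches the most-significant-first order: 57 5D 61 B4 67 58 4E 4E.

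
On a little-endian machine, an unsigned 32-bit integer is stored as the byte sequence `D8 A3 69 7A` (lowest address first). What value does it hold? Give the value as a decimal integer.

Little-endian stores the least-significant byte at the lowest address.
Reassemble most-significant byte first: 7A 69 A3 D8 → 0x7A69A3D8.
0x7A69A3D8 = 2053743576.

2053743576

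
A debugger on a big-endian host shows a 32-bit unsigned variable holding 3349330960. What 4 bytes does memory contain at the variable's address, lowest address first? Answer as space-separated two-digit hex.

C7 A2 BC 10

3349330960 in hexadecimal, padded to 32 bits, is 0xC7A2BC10.
Split into bytes (most-significant first): C7 A2 BC 10.
Big-endian stores the most-significant byte at the lowest address.
So the memory order matches the most-significant-first order: C7 A2 BC 10.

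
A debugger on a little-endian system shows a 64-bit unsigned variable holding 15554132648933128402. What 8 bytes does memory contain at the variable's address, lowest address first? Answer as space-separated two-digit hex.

15554132648933128402 in hexadecimal, padded to 64 bits, is 0xD7DB613C20F6F8D2.
Split into bytes (most-significant first): D7 DB 61 3C 20 F6 F8 D2.
Little-endian: lowest address holds the least-significant byte.
So at ascending addresses the bytes are D2 F8 F6 20 3C 61 DB D7.

D2 F8 F6 20 3C 61 DB D7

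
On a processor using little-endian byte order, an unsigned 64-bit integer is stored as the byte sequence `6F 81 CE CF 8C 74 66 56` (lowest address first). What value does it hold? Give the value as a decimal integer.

Little-endian stores the least-significant byte at the lowest address.
Reassemble most-significant byte first: 56 66 74 8C CF CE 81 6F → 0x5666748CCFCE816F.
0x5666748CCFCE816F = 6225791683016950127.

6225791683016950127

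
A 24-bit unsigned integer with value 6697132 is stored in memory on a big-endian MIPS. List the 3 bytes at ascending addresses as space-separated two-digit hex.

66 30 AC

6697132 in hexadecimal, padded to 24 bits, is 0x6630AC.
Split into bytes (most-significant first): 66 30 AC.
Big-endian stores the most-significant byte at the lowest address.
So the memory order matches the most-significant-first order: 66 30 AC.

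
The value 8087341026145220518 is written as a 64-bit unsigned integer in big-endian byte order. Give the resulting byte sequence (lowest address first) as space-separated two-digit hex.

8087341026145220518 in hexadecimal, padded to 64 bits, is 0x703C01D090D437A6.
Split into bytes (most-significant first): 70 3C 01 D0 90 D4 37 A6.
In big-endian order the high byte comes first in memory.
So the memory order matches the most-significant-first order: 70 3C 01 D0 90 D4 37 A6.

70 3C 01 D0 90 D4 37 A6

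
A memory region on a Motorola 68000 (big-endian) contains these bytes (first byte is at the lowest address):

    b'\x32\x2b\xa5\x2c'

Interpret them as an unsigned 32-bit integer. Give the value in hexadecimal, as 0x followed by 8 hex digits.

0x322BA52C

Big-endian stores the most-significant byte at the lowest address.
The bytes are already most-significant first: 0x322BA52C.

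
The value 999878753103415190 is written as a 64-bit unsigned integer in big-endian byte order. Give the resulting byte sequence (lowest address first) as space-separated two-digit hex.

999878753103415190 in hexadecimal, padded to 64 bits, is 0x0DE0486DA9308796.
Split into bytes (most-significant first): 0D E0 48 6D A9 30 87 96.
Big-endian: lowest address holds the most-significant byte.
So the memory order matches the most-significant-first order: 0D E0 48 6D A9 30 87 96.

0D E0 48 6D A9 30 87 96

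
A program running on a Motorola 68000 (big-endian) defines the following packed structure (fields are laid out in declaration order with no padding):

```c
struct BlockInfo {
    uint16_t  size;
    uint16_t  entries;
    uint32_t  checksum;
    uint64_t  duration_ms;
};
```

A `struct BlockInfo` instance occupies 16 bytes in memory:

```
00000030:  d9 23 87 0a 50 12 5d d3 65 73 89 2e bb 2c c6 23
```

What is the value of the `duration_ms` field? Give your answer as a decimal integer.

`duration_ms` follows `size` (2 B), `entries` (2 B), `checksum` (4 B), so it starts at offset 2 + 2 + 4 = 8 and occupies 8 bytes.
Bytes at offsets 8..15: 65 73 89 2E BB 2C C6 23.
Big-endian: lowest address holds the most-significant byte.
The bytes are already most-significant first: 0x6573892EBB2CC623.
0x6573892EBB2CC623 = 7310337453954221603.

7310337453954221603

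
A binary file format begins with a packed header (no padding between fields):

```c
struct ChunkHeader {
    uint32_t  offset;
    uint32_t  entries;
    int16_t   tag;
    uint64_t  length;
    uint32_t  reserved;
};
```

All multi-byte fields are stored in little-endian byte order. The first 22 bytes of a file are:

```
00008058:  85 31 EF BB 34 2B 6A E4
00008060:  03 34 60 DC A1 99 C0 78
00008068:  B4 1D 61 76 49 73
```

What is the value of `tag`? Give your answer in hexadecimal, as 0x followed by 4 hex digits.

0x3403

`tag` follows `offset` (4 B), `entries` (4 B), so it starts at offset 4 + 4 = 8 and occupies 2 bytes.
Bytes at offsets 8..9: 03 34.
Little-endian: lowest address holds the least-significant byte.
Reassemble most-significant byte first: 34 03 → 0x3403.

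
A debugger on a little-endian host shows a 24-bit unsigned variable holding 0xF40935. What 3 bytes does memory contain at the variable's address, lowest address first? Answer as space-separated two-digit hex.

35 09 F4

Split into bytes (most-significant first): F4 09 35.
Little-endian stores the least-significant byte at the lowest address.
So at ascending addresses the bytes are 35 09 F4.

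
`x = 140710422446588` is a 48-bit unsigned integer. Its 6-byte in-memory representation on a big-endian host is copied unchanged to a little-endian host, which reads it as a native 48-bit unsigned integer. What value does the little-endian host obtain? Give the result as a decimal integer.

277084441344383

140710422446588 in 48-bit hexadecimal is 0x7FF9B2BF01FC.
Stored big-endian, the bytes at ascending addresses are 7F F9 B2 BF 01 FC.
Read back as little-endian, the first byte is least significant, giving 0xFC01BFB2F97F.
0xFC01BFB2F97F = 277084441344383.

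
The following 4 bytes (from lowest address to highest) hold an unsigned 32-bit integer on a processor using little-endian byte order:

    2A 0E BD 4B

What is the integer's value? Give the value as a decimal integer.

In little-endian order the low byte comes first in memory.
Reassemble most-significant byte first: 4B BD 0E 2A → 0x4BBD0E2A.
0x4BBD0E2A = 1270681130.

1270681130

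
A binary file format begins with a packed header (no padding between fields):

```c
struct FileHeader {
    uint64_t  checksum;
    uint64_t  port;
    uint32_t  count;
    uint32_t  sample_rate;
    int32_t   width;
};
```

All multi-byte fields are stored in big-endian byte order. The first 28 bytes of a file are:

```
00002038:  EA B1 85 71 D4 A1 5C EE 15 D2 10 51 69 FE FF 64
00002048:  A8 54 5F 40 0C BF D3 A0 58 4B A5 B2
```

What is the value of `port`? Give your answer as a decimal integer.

`port` follows `checksum` (8 bytes), so it starts at byte offset 8 and occupies 8 bytes.
Bytes at offsets 8..15: 15 D2 10 51 69 FE FF 64.
Big-endian stores the most-significant byte at the lowest address.
The bytes are already most-significant first: 0x15D2105169FEFF64.
0x15D2105169FEFF64 = 1572337161762439012.

1572337161762439012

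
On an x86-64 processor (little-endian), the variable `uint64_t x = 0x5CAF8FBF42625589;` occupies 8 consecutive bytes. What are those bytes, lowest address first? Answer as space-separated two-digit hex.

Split into bytes (most-significant first): 5C AF 8F BF 42 62 55 89.
Little-endian: lowest address holds the least-significant byte.
So at ascending addresses the bytes are 89 55 62 42 BF 8F AF 5C.

89 55 62 42 BF 8F AF 5C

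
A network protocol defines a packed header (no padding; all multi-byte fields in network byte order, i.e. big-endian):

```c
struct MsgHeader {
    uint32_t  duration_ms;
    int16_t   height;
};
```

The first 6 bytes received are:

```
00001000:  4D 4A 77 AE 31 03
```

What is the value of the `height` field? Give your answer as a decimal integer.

12547

`height` follows `duration_ms` (4 bytes), so it starts at byte offset 4 and occupies 2 bytes.
Bytes at offsets 4..5: 31 03.
In big-endian order the high byte comes first in memory.
The bytes are already most-significant first: 0x3103.
0x3103 = 12547.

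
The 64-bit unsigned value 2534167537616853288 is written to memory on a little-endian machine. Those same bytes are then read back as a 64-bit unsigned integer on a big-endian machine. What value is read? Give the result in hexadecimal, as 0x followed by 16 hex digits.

2534167537616853288 in 64-bit hexadecimal is 0x232B2BF2E8FA9928.
Stored little-endian, the bytes at ascending addresses are 28 99 FA E8 F2 2B 2B 23.
Read back as big-endian, the last byte is least significant, giving 0x2899FAE8F22B2B23.

0x2899FAE8F22B2B23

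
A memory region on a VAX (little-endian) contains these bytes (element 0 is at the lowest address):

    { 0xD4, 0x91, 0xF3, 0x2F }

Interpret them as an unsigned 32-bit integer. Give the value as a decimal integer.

In little-endian order the low byte comes first in memory.
Reassemble most-significant byte first: 2F F3 91 D4 → 0x2FF391D4.
0x2FF391D4 = 804491732.

804491732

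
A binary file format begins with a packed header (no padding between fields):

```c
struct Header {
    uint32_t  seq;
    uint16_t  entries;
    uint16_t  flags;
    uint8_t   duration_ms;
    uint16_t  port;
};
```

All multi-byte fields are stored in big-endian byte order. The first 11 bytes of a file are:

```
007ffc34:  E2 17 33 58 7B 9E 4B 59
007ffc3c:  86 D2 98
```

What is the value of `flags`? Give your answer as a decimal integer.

`flags` follows `seq` (4 B), `entries` (2 B), so it starts at offset 4 + 2 = 6 and occupies 2 bytes.
Bytes at offsets 6..7: 4B 59.
In big-endian order the high byte comes first in memory.
The bytes are already most-significant first: 0x4B59.
0x4B59 = 19289.

19289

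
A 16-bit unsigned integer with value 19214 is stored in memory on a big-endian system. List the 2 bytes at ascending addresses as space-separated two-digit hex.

19214 in hexadecimal, padded to 16 bits, is 0x4B0E.
Split into bytes (most-significant first): 4B 0E.
Big-endian stores the most-significant byte at the lowest address.
So the memory order matches the most-significant-first order: 4B 0E.

4B 0E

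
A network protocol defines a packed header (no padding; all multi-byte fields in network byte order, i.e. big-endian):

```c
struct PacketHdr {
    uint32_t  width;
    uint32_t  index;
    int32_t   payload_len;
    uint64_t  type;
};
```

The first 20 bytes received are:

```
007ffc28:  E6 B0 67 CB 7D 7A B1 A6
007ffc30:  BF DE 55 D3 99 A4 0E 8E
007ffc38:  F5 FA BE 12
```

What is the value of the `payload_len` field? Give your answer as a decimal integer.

-1075948077

`payload_len` follows `width` (4 B), `index` (4 B), so it starts at offset 4 + 4 = 8 and occupies 4 bytes.
Bytes at offsets 8..11: BF DE 55 D3.
Big-endian: lowest address holds the most-significant byte.
The bytes are already most-significant first: 0xBFDE55D3.
Top bit is set, so as a signed 32-bit value this is 0xBFDE55D3 − 2^32 = -1075948077.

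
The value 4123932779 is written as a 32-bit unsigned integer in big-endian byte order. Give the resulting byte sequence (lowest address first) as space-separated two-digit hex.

4123932779 in hexadecimal, padded to 32 bits, is 0xF5CE386B.
Split into bytes (most-significant first): F5 CE 38 6B.
Big-endian: lowest address holds the most-significant byte.
So the memory order matches the most-significant-first order: F5 CE 38 6B.

F5 CE 38 6B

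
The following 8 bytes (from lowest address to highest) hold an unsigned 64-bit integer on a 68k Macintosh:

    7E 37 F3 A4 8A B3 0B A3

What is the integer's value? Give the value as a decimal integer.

9095005860525181859

In big-endian order the high byte comes first in memory.
The bytes are already most-significant first: 0x7E37F3A48AB30BA3.
0x7E37F3A48AB30BA3 = 9095005860525181859.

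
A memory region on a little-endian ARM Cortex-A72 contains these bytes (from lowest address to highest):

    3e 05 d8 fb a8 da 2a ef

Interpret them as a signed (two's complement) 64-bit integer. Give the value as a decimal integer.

-1212916730308328130

Little-endian stores the least-significant byte at the lowest address.
Reassemble most-significant byte first: EF 2A DA A8 FB D8 05 3E → 0xEF2ADAA8FBD8053E.
Top bit is set, so as a signed 64-bit value this is 0xEF2ADAA8FBD8053E − 2^64 = -1212916730308328130.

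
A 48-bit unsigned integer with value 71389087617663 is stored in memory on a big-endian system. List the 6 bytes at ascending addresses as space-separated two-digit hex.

71389087617663 in hexadecimal, padded to 48 bits, is 0x40ED9135527F.
Split into bytes (most-significant first): 40 ED 91 35 52 7F.
Big-endian: lowest address holds the most-significant byte.
So the memory order matches the most-significant-first order: 40 ED 91 35 52 7F.

40 ED 91 35 52 7F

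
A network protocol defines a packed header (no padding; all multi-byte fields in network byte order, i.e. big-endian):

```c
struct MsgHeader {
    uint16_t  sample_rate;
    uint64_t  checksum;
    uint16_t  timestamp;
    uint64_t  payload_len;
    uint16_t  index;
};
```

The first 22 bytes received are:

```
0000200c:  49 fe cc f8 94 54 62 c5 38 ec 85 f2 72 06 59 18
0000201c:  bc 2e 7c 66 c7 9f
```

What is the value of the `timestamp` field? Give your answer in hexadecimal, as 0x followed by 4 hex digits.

0x85F2

`timestamp` follows `sample_rate` (2 B), `checksum` (8 B), so it starts at offset 2 + 8 = 10 and occupies 2 bytes.
Bytes at offsets 10..11: 85 F2.
Big-endian stores the most-significant byte at the lowest address.
The bytes are already most-significant first: 0x85F2.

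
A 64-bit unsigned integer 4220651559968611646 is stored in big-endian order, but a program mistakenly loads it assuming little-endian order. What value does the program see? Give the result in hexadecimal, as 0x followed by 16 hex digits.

4220651559968611646 in 64-bit hexadecimal is 0x3A92C43B58A09D3E.
Stored big-endian, the bytes at ascending addresses are 3A 92 C4 3B 58 A0 9D 3E.
Read back as little-endian, the first byte is least significant, giving 0x3E9DA0583BC4923A.

0x3E9DA0583BC4923A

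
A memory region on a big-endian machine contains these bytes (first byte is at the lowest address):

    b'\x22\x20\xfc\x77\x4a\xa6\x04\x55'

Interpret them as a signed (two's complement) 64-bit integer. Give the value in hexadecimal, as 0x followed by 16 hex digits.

0x2220FC774AA60455

Big-endian stores the most-significant byte at the lowest address.
The bytes are already most-significant first: 0x2220FC774AA60455.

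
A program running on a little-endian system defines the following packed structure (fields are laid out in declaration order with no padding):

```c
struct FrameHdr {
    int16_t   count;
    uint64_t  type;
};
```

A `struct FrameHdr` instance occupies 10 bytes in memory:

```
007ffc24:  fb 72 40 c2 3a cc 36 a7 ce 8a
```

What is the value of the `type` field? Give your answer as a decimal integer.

10002115676232925760

`type` follows `count` (2 bytes), so it starts at byte offset 2 and occupies 8 bytes.
Bytes at offsets 2..9: 40 C2 3A CC 36 A7 CE 8A.
Little-endian stores the least-significant byte at the lowest address.
Reassemble most-significant byte first: 8A CE A7 36 CC 3A C2 40 → 0x8ACEA736CC3AC240.
0x8ACEA736CC3AC240 = 10002115676232925760.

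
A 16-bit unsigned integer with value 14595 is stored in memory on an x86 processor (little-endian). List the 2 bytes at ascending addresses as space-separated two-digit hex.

03 39

14595 in hexadecimal, padded to 16 bits, is 0x3903.
Split into bytes (most-significant first): 39 03.
Little-endian stores the least-significant byte at the lowest address.
So at ascending addresses the bytes are 03 39.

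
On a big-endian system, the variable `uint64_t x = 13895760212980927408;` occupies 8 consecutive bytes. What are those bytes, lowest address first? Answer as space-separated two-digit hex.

C0 D7 A8 4A 72 BC 0B B0

13895760212980927408 in hexadecimal, padded to 64 bits, is 0xC0D7A84A72BC0BB0.
Split into bytes (most-significant first): C0 D7 A8 4A 72 BC 0B B0.
Big-endian: lowest address holds the most-significant byte.
So the memory order matches the most-significant-first order: C0 D7 A8 4A 72 BC 0B B0.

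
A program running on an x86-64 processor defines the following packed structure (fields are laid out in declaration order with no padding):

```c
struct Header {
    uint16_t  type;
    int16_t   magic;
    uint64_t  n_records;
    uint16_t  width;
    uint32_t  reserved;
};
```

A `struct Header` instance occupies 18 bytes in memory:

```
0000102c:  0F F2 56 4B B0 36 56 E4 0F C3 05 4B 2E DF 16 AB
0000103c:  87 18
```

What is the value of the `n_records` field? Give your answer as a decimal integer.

`n_records` follows `type` (2 B), `magic` (2 B), so it starts at offset 2 + 2 = 4 and occupies 8 bytes.
Bytes at offsets 4..11: B0 36 56 E4 0F C3 05 4B.
Little-endian: lowest address holds the least-significant byte.
Reassemble most-significant byte first: 4B 05 C3 0F E4 56 36 B0 → 0x4B05C30FE45636B0.
0x4B05C30FE45636B0 = 5405941400750929584.

5405941400750929584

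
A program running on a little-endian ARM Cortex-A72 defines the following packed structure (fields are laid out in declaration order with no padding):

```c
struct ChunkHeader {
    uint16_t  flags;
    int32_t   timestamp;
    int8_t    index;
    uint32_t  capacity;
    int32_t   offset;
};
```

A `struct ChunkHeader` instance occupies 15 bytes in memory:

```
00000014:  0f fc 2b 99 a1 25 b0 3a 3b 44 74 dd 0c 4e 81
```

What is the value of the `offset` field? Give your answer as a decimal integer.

`offset` follows `flags` (2 B), `timestamp` (4 B), `index` (1 B), `capacity` (4 B), so it starts at offset 2 + 4 + 1 + 4 = 11 and occupies 4 bytes.
Bytes at offsets 11..14: DD 0C 4E 81.
Little-endian stores the least-significant byte at the lowest address.
Reassemble most-significant byte first: 81 4E 0C DD → 0x814E0CDD.
Top bit is set, so as a signed 32-bit value this is 0x814E0CDD − 2^32 = -2125591331.

-2125591331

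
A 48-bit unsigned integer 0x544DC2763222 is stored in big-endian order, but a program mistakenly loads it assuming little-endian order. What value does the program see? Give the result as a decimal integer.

37600136154452

Stored big-endian, the bytes at ascending addresses are 54 4D C2 76 32 22.
Read back as little-endian, the first byte is least significant, giving 0x223276C24D54.
0x223276C24D54 = 37600136154452.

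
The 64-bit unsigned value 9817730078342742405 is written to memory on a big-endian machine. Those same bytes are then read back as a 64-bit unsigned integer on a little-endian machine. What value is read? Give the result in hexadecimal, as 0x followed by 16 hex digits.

0x8581495C7D953F88

9817730078342742405 in 64-bit hexadecimal is 0x883F957D5C498185.
Stored big-endian, the bytes at ascending addresses are 88 3F 95 7D 5C 49 81 85.
Read back as little-endian, the first byte is least significant, giving 0x8581495C7D953F88.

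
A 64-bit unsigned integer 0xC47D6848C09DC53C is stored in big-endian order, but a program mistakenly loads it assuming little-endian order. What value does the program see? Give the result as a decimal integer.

Stored big-endian, the bytes at ascending addresses are C4 7D 68 48 C0 9D C5 3C.
Read back as little-endian, the first byte is least significant, giving 0x3CC59DC048687DC4.
0x3CC59DC048687DC4 = 4379079661861764548.

4379079661861764548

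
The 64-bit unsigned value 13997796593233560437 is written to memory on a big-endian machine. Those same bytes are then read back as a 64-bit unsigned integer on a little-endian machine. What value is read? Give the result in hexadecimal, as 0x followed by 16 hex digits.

0x7503DC89D62942C2

13997796593233560437 in 64-bit hexadecimal is 0xC24229D689DC0375.
Stored big-endian, the bytes at ascending addresses are C2 42 29 D6 89 DC 03 75.
Read back as little-endian, the first byte is least significant, giving 0x7503DC89D62942C2.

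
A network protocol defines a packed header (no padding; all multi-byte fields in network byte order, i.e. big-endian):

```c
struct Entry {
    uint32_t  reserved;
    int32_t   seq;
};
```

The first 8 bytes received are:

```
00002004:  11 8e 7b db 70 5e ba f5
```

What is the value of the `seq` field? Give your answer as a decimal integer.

1885256437

`seq` follows `reserved` (4 bytes), so it starts at byte offset 4 and occupies 4 bytes.
Bytes at offsets 4..7: 70 5E BA F5.
Big-endian: lowest address holds the most-significant byte.
The bytes are already most-significant first: 0x705EBAF5.
0x705EBAF5 = 1885256437.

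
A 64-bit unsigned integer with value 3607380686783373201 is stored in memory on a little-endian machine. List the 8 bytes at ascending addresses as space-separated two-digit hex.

91 DF 53 35 9F FD 0F 32

3607380686783373201 in hexadecimal, padded to 64 bits, is 0x320FFD9F3553DF91.
Split into bytes (most-significant first): 32 0F FD 9F 35 53 DF 91.
In little-endian order the low byte comes first in memory.
So at ascending addresses the bytes are 91 DF 53 35 9F FD 0F 32.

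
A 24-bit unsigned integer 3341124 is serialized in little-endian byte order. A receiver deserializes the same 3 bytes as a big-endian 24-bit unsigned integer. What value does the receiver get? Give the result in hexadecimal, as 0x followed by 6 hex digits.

0x44FB32

3341124 in 24-bit hexadecimal is 0x32FB44.
Stored little-endian, the bytes at ascending addresses are 44 FB 32.
Read back as big-endian, the last byte is least significant, giving 0x44FB32.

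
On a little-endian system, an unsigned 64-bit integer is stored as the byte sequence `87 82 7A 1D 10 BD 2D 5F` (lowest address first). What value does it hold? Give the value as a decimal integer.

Little-endian stores the least-significant byte at the lowest address.
Reassemble most-significant byte first: 5F 2D BD 10 1D 7A 82 87 → 0x5F2DBD101D7A8287.
0x5F2DBD101D7A8287 = 6858345684466827911.

6858345684466827911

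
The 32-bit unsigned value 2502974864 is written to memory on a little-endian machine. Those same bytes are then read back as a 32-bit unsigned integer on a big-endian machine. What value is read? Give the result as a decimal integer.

2422026389

2502974864 in 32-bit hexadecimal is 0x95305D90.
Stored little-endian, the bytes at ascending addresses are 90 5D 30 95.
Read back as big-endian, the last byte is least significant, giving 0x905D3095.
0x905D3095 = 2422026389.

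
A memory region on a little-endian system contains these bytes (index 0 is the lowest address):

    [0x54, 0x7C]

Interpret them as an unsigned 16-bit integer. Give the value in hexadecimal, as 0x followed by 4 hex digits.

0x7C54

Little-endian stores the least-significant byte at the lowest address.
Reassemble most-significant byte first: 7C 54 → 0x7C54.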